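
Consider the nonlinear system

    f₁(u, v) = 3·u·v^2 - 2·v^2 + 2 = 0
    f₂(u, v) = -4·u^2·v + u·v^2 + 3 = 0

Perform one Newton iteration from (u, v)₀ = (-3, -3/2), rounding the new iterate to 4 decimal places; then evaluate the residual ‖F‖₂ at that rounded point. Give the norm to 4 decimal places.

16.8618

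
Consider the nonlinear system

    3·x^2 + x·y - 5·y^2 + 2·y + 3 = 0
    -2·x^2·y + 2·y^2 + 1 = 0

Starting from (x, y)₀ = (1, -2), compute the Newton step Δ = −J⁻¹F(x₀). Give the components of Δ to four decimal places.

At (1, -2): F = (-20.0000, 13.0000).
Jacobian J = [[6·x + y, x - 10·y + 2], [-4·x·y, -2·x^2 + 4·y]].
At the point, J = [[4.0000, 23.0000], [8.0000, -10.0000]] (det J = -224.0000).
Solving J·Δ = −F gives Δ = (-0.4420, 0.9464).

(-0.4420, 0.9464)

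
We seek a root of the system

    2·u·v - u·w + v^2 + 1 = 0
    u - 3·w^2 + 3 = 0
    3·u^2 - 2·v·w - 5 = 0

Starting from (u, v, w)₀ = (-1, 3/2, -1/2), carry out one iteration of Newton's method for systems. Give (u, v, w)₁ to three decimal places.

(-0.827, 1.617, -0.974)

At (-1, 3/2, -1/2): F = (-0.250, 1.250, -0.500).
Jacobian J = [[2·v - w, 2·u + 2·v, -u], [1, 0, -6·w], [6·u, -2·w, -2·v]].
At the point, J = [[3.500, 1.000, 1.000], [1.000, 0.000, 3.000], [-6.000, 1.000, -3.000]] (det J = -24.500).
Solving J·Δ = −F gives Δ = (0.173, 0.117, -0.474).
Then the next iterate is (u, v, w)₁ = (-0.827, 1.617, -0.974).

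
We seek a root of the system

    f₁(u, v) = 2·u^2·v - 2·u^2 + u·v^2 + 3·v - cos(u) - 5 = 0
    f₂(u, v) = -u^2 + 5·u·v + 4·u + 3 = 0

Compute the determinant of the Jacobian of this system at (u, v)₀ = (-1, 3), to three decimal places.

20.207

J = [[4·u·v - 4·u + v^2 + sin(u), 2·u^2 + 2·u·v + 3], [-2·u + 5·v + 4, 5·u]].
At the point, J = [[0.15853, -1.000], [21.000, -5.000]].
det J = 20.207.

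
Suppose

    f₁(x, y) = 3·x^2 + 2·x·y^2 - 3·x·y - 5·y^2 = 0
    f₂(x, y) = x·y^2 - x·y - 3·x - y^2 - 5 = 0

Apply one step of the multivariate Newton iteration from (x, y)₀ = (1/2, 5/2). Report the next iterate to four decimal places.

(-18.5238, -5.8810)

At (1/2, 5/2): F = (-28.0000, -10.8750).
Jacobian J = [[6·x + 2·y^2 - 3·y, 4·x·y - 3·x - 10·y], [y^2 - y - 3, 2·x·y - x - 2·y]].
At the point, J = [[8.0000, -21.5000], [0.7500, -3.0000]] (det J = -7.8750).
Solving J·Δ = −F gives Δ = (-19.0238, -8.3810).
Then the next iterate is (x, y)₁ = (-18.5238, -5.8810).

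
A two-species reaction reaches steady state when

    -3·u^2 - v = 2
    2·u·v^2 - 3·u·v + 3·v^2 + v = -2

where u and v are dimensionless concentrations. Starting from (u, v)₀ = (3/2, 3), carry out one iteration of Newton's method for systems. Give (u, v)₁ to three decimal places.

At (3/2, 3): F = (-11.750, 45.500).
Jacobian J = [[-6·u, -1], [2·v^2 - 3·v, 4·u·v - 3·u + 6·v + 1]].
At the point, J = [[-9.000, -1.000], [9.000, 32.500]] (det J = -283.500).
Solving J·Δ = −F gives Δ = (-1.187, -1.071).
Then the next iterate is (u, v)₁ = (0.313, 1.929).

(0.313, 1.929)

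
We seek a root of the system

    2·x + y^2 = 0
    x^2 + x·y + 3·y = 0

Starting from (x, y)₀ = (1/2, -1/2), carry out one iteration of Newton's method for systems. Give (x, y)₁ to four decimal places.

At (1/2, -1/2): F = (1.2500, -1.5000).
Jacobian J = [[2, 2·y], [2·x + y, x + 3]].
At the point, J = [[2.0000, -1.0000], [0.5000, 3.5000]] (det J = 7.5000).
Solving J·Δ = −F gives Δ = (-0.3833, 0.4833).
Then the next iterate is (x, y)₁ = (0.1167, -0.0167).

(0.1167, -0.0167)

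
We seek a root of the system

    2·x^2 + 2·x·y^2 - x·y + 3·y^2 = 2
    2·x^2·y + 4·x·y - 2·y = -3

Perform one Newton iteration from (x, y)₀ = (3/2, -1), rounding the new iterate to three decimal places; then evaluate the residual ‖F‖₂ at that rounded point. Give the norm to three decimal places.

4.319

At (3/2, -1): F = (10.000, -5.500).
Jacobian J = [[4·x + 2·y^2 - y, 4·x·y - x + 6·y], [4·x·y + 4·y, 2·x^2 + 4·x - 2]].
At the point, J = [[9.000, -13.500], [-10.000, 8.500]] (det J = -58.500).
Solving J·Δ = −F gives Δ = (0.184, 0.863).
Then the next iterate is (x, y)₁ = (1.684, -0.137).
Re-evaluating at (1.684, -0.137): F = (4.02194, 1.57414), so ‖F‖₂ = 4.319.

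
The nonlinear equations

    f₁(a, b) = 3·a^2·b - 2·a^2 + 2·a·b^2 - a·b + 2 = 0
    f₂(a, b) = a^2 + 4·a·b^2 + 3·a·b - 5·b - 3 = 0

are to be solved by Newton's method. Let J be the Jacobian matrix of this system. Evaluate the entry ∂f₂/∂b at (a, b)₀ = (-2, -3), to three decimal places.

37.000

∂f₂/∂b = 8·a·b + 3·a - 5.
At (-2, -3) this is 37.000.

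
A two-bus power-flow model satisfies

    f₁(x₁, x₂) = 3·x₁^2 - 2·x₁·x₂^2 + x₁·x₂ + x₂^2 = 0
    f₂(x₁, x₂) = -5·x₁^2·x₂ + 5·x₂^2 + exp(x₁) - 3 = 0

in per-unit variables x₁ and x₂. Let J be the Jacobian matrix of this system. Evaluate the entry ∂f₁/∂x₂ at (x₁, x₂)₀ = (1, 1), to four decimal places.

-1.0000

∂f₁/∂x₂ = -4·x₁·x₂ + x₁ + 2·x₂.
At (1, 1) this is -1.0000.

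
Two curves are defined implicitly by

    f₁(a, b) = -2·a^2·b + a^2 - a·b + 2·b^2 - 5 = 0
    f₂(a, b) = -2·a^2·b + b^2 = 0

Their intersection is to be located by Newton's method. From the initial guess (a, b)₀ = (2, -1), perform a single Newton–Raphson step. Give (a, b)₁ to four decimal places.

(2.8889, 0.6111)

At (2, -1): F = (11.0000, 9.0000).
Jacobian J = [[-4·a·b + 2·a - b, -2·a^2 - a + 4·b], [-4·a·b, -2·a^2 + 2·b]].
At the point, J = [[13.0000, -14.0000], [8.0000, -10.0000]] (det J = -18.0000).
Solving J·Δ = −F gives Δ = (0.8889, 1.6111).
Then the next iterate is (a, b)₁ = (2.8889, 0.6111).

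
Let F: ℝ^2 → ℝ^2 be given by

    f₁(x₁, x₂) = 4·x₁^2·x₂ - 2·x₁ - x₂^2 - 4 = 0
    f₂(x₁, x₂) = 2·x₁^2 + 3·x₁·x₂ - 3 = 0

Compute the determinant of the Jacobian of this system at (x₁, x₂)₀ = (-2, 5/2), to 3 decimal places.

257.500

J = [[8·x₁·x₂ - 2, 4·x₁^2 - 2·x₂], [4·x₁ + 3·x₂, 3·x₁]].
At the point, J = [[-42.000, 11.000], [-0.500, -6.000]].
det J = 257.500.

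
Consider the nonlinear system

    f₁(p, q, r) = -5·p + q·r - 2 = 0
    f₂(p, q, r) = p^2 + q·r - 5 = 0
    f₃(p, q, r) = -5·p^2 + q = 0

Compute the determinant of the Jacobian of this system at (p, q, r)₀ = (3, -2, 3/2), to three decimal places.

-22.000

J = [[-5, r, q], [2·p, r, q], [-10·p, 1, 0]].
At the point, J = [[-5.000, 1.500, -2.000], [6.000, 1.500, -2.000], [-30.000, 1.000, 0.000]].
det J = -22.000.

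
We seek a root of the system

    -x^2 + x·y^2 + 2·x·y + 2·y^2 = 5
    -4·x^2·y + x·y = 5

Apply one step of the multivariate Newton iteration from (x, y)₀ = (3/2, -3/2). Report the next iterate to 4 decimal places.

(1.0000, -1.7667)

At (3/2, -3/2): F = (-3.8750, 6.2500).
Jacobian J = [[-2·x + y^2 + 2·y, 2·x·y + 2·x + 4·y], [-8·x·y + y, -4·x^2 + x]].
At the point, J = [[-3.7500, -7.5000], [16.5000, -7.5000]] (det J = 151.8750).
Solving J·Δ = −F gives Δ = (-0.5000, -0.2667).
Then the next iterate is (x, y)₁ = (1.0000, -1.7667).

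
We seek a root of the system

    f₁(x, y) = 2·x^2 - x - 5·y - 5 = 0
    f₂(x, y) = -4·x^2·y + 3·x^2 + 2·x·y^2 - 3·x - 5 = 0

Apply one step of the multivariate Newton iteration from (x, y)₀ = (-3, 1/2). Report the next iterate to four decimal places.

(-1.9881, 0.5690)

At (-3, 1/2): F = (13.5000, 11.5000).
Jacobian J = [[4·x - 1, -5], [-8·x·y + 6·x + 2·y^2 - 3, -4·x^2 + 4·x·y]].
At the point, J = [[-13.0000, -5.0000], [-8.5000, -42.0000]] (det J = 503.5000).
Solving J·Δ = −F gives Δ = (1.0119, 0.0690).
Then the next iterate is (x, y)₁ = (-1.9881, 0.5690).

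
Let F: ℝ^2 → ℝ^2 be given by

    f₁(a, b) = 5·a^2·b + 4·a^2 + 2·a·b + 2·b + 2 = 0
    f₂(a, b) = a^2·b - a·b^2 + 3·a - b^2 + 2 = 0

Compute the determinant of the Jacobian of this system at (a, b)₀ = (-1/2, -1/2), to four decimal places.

J = [[10·a·b + 8·a + 2·b, 5·a^2 + 2·a + 2], [2·a·b - b^2 + 3, a^2 - 2·a·b - 2·b]].
At the point, J = [[-2.5000, 2.2500], [3.2500, 0.7500]].
det J = -9.1875.

-9.1875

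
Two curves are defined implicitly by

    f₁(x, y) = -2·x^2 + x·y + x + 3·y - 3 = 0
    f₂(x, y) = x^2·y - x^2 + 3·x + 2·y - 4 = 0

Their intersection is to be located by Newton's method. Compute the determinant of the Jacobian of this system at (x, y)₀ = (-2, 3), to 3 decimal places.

77.000

J = [[-4·x + y + 1, x + 3], [2·x·y - 2·x + 3, x^2 + 2]].
At the point, J = [[12.000, 1.000], [-5.000, 6.000]].
det J = 77.000.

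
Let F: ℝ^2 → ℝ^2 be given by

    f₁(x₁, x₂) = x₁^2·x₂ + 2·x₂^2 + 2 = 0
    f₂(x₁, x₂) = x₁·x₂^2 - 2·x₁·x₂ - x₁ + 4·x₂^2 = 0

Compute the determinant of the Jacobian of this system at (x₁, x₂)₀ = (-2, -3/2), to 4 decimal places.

J = [[2·x₁·x₂, x₁^2 + 4·x₂], [x₂^2 - 2·x₂ - 1, 2·x₁·x₂ - 2·x₁ + 8·x₂]].
At the point, J = [[6.0000, -2.0000], [4.2500, -2.0000]].
det J = -3.5000.

-3.5000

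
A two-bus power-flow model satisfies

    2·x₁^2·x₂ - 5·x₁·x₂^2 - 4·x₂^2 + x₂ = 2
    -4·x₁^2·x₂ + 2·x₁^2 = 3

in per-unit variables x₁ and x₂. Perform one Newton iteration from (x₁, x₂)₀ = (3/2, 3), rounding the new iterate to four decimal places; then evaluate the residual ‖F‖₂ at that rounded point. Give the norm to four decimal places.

At (3/2, 3): F = (-89.0000, -25.5000).
Jacobian J = [[4·x₁·x₂ - 5·x₂^2, 2·x₁^2 - 10·x₁·x₂ - 8·x₂ + 1], [-8·x₁·x₂ + 4·x₁, -4·x₁^2]].
At the point, J = [[-27.0000, -63.5000], [-30.0000, -9.0000]] (det J = -1662.0000).
Solving J·Δ = −F gives Δ = (-0.4923, -1.1922).
Then the next iterate is (x₁, x₂)₁ = (1.0077, 1.8078).
Re-evaluating at (1.0077, 1.8078): F = (-26.059796, -8.312071), so ‖F‖₂ = 27.3533.

27.3533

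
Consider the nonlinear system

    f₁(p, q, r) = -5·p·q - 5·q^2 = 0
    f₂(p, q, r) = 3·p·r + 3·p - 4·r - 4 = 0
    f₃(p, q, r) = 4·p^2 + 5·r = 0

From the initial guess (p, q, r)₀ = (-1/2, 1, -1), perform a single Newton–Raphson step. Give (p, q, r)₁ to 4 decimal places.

At (-1/2, 1, -1): F = (-2.5000, 0.0000, -4.0000).
Jacobian J = [[-5·q, -5·p - 10·q, 0], [3·r + 3, 0, 3·p - 4], [8·p, 0, 5]].
At the point, J = [[-5.0000, -7.5000, 0.0000], [0.0000, 0.0000, -5.5000], [-4.0000, 0.0000, 5.0000]] (det J = -165.0000).
Solving J·Δ = −F gives Δ = (-1.0000, 0.3333, 0.0000).
Then the next iterate is (p, q, r)₁ = (-1.5000, 1.3333, -1.0000).

(-1.5000, 1.3333, -1.0000)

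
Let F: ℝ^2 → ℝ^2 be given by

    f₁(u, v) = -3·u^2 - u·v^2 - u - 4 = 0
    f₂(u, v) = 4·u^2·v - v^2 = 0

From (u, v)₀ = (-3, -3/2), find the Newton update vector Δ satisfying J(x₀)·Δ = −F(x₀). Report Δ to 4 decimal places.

At (-3, -3/2): F = (-21.2500, -56.2500).
Jacobian J = [[-6·u - v^2 - 1, -2·u·v], [8·u·v, 4·u^2 - 2·v]].
At the point, J = [[14.7500, -9.0000], [36.0000, 39.0000]] (det J = 899.2500).
Solving J·Δ = −F gives Δ = (1.4846, 0.0719).

(1.4846, 0.0719)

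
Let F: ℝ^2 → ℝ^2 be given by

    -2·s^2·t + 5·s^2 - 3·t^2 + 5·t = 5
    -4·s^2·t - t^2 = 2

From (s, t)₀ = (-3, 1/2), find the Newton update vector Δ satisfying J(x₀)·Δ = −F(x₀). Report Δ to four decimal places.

At (-3, 1/2): F = (32.7500, -20.2500).
Jacobian J = [[-4·s·t + 10·s, -2·s^2 - 6·t + 5], [-8·s·t, -4·s^2 - 2·t]].
At the point, J = [[-24.0000, -16.0000], [12.0000, -37.0000]] (det J = 1080.0000).
Solving J·Δ = −F gives Δ = (1.4220, -0.0861).

(1.4220, -0.0861)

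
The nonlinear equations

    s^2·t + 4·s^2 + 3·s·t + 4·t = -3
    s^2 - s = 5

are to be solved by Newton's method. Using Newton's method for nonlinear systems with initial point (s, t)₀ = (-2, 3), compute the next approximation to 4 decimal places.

(-1.8000, -7.6000)

At (-2, 3): F = (25.0000, 1.0000).
Jacobian J = [[2·s·t + 8·s + 3·t, s^2 + 3·s + 4], [2·s - 1, 0]].
At the point, J = [[-19.0000, 2.0000], [-5.0000, 0.0000]] (det J = 10.0000).
Solving J·Δ = −F gives Δ = (0.2000, -10.6000).
Then the next iterate is (s, t)₁ = (-1.8000, -7.6000).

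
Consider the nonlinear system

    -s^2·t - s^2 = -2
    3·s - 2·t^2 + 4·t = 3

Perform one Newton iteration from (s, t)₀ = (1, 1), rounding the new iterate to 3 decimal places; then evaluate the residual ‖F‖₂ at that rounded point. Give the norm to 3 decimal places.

14.304

At (1, 1): F = (0.000, 2.000).
Jacobian J = [[-2·s·t - 2·s, -s^2], [3, -4·t + 4]].
At the point, J = [[-4.000, -1.000], [3.000, 0.000]] (det J = 3.000).
Solving J·Δ = −F gives Δ = (-0.667, 2.667).
Then the next iterate is (s, t)₁ = (0.333, 3.667).
Re-evaluating at (0.333, 3.667): F = (1.48248, -14.22678), so ‖F‖₂ = 14.304.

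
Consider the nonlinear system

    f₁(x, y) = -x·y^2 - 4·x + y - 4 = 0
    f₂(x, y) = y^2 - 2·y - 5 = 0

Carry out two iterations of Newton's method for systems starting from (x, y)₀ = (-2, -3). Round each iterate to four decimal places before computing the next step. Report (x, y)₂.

(-0.9987, -1.4659)

At (-2, -3): F = (19.0000, 10.0000).
Jacobian J = [[-y^2 - 4, -2·x·y + 1], [0, 2·y - 2]].
At the point, J = [[-13.0000, -11.0000], [0.0000, -8.0000]] (det J = 104.0000).
Solving J·Δ = −F gives Δ = (0.4038, 1.2500).
Then the next iterate is (x, y)₁ = (-1.5962, -1.7500).
Round to (-1.5962, -1.7500) and repeat: F = (5.523163, 1.5625), J = [[-7.0625, -4.5867], [0.0000, -5.5000]].
Δ = (0.5975, 0.2841), so (x, y)₂ = (-0.9987, -1.4659).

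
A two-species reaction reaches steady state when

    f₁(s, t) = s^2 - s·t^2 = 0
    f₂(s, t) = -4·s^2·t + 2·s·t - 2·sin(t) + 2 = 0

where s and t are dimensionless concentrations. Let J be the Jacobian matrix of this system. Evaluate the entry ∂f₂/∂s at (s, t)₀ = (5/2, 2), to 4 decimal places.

-36.0000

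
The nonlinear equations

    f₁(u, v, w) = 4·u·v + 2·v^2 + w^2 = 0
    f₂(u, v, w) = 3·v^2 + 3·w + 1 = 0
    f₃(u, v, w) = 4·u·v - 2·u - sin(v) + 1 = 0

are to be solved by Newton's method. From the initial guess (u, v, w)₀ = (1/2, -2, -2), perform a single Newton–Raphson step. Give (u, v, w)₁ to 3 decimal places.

At (1/2, -2, -2): F = (8.000, 7.000, -3.09070).
Jacobian J = [[4·v, 4·u + 4·v, 2·w], [0, 6·v, 3], [4·v - 2, 4·u - cos(v), 0]].
At the point, J = [[-8.000, -6.000, -4.000], [0.000, -12.000, 3.000], [-10.000, 2.41615, 0.000]] (det J = 717.98752).
Solving J·Δ = −F gives Δ = (-0.109, 0.828, 0.977).
Then the next iterate is (u, v, w)₁ = (0.391, -1.172, -1.023).

(0.391, -1.172, -1.023)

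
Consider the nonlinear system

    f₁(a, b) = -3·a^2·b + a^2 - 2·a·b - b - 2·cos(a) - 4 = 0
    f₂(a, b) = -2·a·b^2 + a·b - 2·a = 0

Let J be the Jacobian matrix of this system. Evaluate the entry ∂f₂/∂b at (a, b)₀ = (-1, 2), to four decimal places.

7.0000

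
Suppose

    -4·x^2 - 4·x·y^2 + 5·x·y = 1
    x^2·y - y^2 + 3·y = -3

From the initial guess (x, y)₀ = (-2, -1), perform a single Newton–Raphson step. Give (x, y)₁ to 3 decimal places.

(-1.275, -0.766)

At (-2, -1): F = (1.000, -5.000).
Jacobian J = [[-8·x - 4·y^2 + 5·y, -8·x·y + 5·x], [2·x·y, x^2 - 2·y + 3]].
At the point, J = [[7.000, -26.000], [4.000, 9.000]] (det J = 167.000).
Solving J·Δ = −F gives Δ = (0.725, 0.234).
Then the next iterate is (x, y)₁ = (-1.275, -0.766).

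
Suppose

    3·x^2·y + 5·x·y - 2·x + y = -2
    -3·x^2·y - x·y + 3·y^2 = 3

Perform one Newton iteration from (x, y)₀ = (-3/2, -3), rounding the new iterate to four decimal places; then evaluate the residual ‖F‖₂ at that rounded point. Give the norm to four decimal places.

7.6195

At (-3/2, -3): F = (4.2500, 39.7500).
Jacobian J = [[6·x·y + 5·y - 2, 3·x^2 + 5·x + 1], [-6·x·y - y, -3·x^2 - x + 6·y]].
At the point, J = [[10.0000, 0.2500], [-24.0000, -23.2500]] (det J = -226.5000).
Solving J·Δ = −F gives Δ = (-0.4801, 2.2053).
Then the next iterate is (x, y)₁ = (-1.9801, -0.7947).
Re-evaluating at (-1.9801, -0.7947): F = (3.685858, 6.668629), so ‖F‖₂ = 7.6195.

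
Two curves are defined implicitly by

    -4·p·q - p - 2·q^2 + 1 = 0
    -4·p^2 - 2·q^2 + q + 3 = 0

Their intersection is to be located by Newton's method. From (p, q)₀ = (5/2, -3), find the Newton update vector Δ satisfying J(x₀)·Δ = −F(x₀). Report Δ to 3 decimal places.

At (5/2, -3): F = (10.500, -43.000).
Jacobian J = [[-4·q - 1, -4·p - 4·q], [-8·p, -4·q + 1]].
At the point, J = [[11.000, 2.000], [-20.000, 13.000]] (det J = 183.000).
Solving J·Δ = −F gives Δ = (-1.216, 1.437).

(-1.216, 1.437)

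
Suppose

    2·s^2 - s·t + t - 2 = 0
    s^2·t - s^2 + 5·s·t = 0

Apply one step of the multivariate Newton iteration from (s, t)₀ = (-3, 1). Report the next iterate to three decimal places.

(-1.966, -0.638)

At (-3, 1): F = (20.000, -15.000).
Jacobian J = [[4·s - t, -s + 1], [2·s·t - 2·s + 5·t, s^2 + 5·s]].
At the point, J = [[-13.000, 4.000], [5.000, -6.000]] (det J = 58.000).
Solving J·Δ = −F gives Δ = (1.034, -1.638).
Then the next iterate is (s, t)₁ = (-1.966, -0.638).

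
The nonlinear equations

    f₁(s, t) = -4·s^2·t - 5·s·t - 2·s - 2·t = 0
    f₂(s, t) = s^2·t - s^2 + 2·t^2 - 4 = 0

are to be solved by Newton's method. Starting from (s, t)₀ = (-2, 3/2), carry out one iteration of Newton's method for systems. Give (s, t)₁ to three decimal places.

(-1.535, 1.343)

At (-2, 3/2): F = (-8.000, 2.500).
Jacobian J = [[-8·s·t - 5·t - 2, -4·s^2 - 5·s - 2], [2·s·t - 2·s, s^2 + 4·t]].
At the point, J = [[14.500, -8.000], [-2.000, 10.000]] (det J = 129.000).
Solving J·Δ = −F gives Δ = (0.465, -0.157).
Then the next iterate is (s, t)₁ = (-1.535, 1.343).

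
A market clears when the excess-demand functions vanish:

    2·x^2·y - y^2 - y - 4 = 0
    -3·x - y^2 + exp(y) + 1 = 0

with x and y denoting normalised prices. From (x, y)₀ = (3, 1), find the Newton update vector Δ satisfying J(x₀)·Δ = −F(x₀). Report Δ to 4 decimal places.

(-1.9181, 0.7344)

At (3, 1): F = (12.0000, -6.281718).
Jacobian J = [[4·x·y, 2·x^2 - 2·y - 1], [-3, -2·y + exp(y)]].
At the point, J = [[12.0000, 15.0000], [-3.0000, 0.718282]] (det J = 53.619382).
Solving J·Δ = −F gives Δ = (-1.9181, 0.7344).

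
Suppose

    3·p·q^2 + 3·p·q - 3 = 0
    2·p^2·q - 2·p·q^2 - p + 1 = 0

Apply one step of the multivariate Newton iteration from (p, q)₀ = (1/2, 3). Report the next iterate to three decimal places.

(0.354, 2.073)

At (1/2, 3): F = (15.000, -7.000).
Jacobian J = [[3·q^2 + 3·q, 6·p·q + 3·p], [4·p·q - 2·q^2 - 1, 2·p^2 - 4·p·q]].
At the point, J = [[36.000, 10.500], [-13.000, -5.500]] (det J = -61.500).
Solving J·Δ = −F gives Δ = (-0.146, -0.927).
Then the next iterate is (p, q)₁ = (0.354, 2.073).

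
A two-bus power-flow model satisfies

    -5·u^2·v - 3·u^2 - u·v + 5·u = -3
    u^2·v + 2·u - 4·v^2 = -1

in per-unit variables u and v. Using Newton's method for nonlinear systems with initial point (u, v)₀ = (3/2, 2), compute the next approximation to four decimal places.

(1.1592, 1.2563)

At (3/2, 2): F = (-21.7500, -7.5000).
Jacobian J = [[-10·u·v - 6·u - v + 5, -5·u^2 - u], [2·u·v + 2, u^2 - 8·v]].
At the point, J = [[-36.0000, -12.7500], [8.0000, -13.7500]] (det J = 597.0000).
Solving J·Δ = −F gives Δ = (-0.3408, -0.7437).
Then the next iterate is (u, v)₁ = (1.1592, 1.2563).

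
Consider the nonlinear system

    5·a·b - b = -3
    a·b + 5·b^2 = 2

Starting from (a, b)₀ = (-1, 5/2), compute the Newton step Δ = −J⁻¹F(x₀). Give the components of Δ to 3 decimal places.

(0.405, -1.157)

At (-1, 5/2): F = (-12.000, 26.750).
Jacobian J = [[5·b, 5·a - 1], [b, a + 10·b]].
At the point, J = [[12.500, -6.000], [2.500, 24.000]] (det J = 315.000).
Solving J·Δ = −F gives Δ = (0.405, -1.157).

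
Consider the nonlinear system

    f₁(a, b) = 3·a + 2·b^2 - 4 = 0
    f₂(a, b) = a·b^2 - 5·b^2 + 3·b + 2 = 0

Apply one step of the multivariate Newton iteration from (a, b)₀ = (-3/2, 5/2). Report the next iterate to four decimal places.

(-0.2202, 1.7161)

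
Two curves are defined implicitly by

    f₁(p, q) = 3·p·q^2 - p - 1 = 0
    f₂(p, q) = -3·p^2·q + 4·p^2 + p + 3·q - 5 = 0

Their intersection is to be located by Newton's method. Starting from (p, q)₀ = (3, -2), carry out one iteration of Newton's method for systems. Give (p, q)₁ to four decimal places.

At (3, -2): F = (32.0000, 82.0000).
Jacobian J = [[3·q^2 - 1, 6·p·q], [-6·p·q + 8·p + 1, -3·p^2 + 3]].
At the point, J = [[11.0000, -36.0000], [61.0000, -24.0000]] (det J = 1932.0000).
Solving J·Δ = −F gives Δ = (-1.1304, 0.5435).
Then the next iterate is (p, q)₁ = (1.8696, -1.4565).

(1.8696, -1.4565)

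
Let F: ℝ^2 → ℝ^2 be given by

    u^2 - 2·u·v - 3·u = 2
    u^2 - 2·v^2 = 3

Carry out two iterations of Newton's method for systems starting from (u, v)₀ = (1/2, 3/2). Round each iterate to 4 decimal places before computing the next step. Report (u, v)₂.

(-0.9321, -3.7002)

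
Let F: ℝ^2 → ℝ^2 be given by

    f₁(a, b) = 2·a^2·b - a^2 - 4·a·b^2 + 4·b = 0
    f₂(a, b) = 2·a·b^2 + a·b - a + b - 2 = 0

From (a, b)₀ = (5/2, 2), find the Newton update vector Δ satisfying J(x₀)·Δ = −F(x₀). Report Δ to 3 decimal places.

At (5/2, 2): F = (-13.250, 22.500).
Jacobian J = [[4·a·b - 2·a - 4·b^2, 2·a^2 - 8·a·b + 4], [2·b^2 + b - 1, 4·a·b + a + 1]].
At the point, J = [[-1.000, -23.500], [9.000, 23.500]] (det J = 188.000).
Solving J·Δ = −F gives Δ = (-1.156, -0.515).

(-1.156, -0.515)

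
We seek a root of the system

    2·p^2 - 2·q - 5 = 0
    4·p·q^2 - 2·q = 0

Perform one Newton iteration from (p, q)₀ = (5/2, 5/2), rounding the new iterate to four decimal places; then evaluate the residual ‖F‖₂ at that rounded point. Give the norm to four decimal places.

At (5/2, 5/2): F = (2.5000, 57.5000).
Jacobian J = [[4·p, -2], [4·q^2, 8·p·q - 2]].
At the point, J = [[10.0000, -2.0000], [25.0000, 48.0000]] (det J = 530.0000).
Solving J·Δ = −F gives Δ = (-0.4434, -0.9670).
Then the next iterate is (p, q)₁ = (2.0566, 1.5330).
Re-evaluating at (2.0566, 1.5330): F = (0.393207, 16.266772), so ‖F‖₂ = 16.2715.

16.2715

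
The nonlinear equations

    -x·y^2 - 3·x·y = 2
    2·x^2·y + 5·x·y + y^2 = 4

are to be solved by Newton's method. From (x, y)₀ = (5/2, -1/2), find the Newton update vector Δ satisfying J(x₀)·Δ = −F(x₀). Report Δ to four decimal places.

At (5/2, -1/2): F = (1.1250, -16.2500).
Jacobian J = [[-y^2 - 3·y, -2·x·y - 3·x], [4·x·y + 5·y, 2·x^2 + 5·x + 2·y]].
At the point, J = [[1.2500, -5.0000], [-7.5000, 24.0000]] (det J = -7.5000).
Solving J·Δ = −F gives Δ = (-7.2333, -1.5833).

(-7.2333, -1.5833)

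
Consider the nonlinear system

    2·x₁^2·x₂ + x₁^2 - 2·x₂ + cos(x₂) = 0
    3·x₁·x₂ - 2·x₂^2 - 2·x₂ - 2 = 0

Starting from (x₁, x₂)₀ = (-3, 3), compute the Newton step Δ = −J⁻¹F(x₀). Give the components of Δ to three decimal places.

(0.544, -2.092)

At (-3, 3): F = (56.01001, -53.000).
Jacobian J = [[4·x₁·x₂ + 2·x₁, 2·x₁^2 - sin(x₂) - 2], [3·x₂, 3·x₁ - 4·x₂ - 2]].
At the point, J = [[-42.000, 15.85888], [9.000, -23.000]] (det J = 823.27008).
Solving J·Δ = −F gives Δ = (0.544, -2.092).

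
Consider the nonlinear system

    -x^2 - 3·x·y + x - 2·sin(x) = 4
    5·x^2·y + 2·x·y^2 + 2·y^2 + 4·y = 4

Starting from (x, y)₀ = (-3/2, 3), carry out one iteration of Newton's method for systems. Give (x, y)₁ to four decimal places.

At (-3/2, 3): F = (7.744990, 32.7500).
Jacobian J = [[-2·x - 3·y - 2·cos(x) + 1, -3·x], [10·x·y + 2·y^2, 5·x^2 + 4·x·y + 4·y + 4]].
At the point, J = [[-5.141474, 4.5000], [-27.0000, 9.2500]] (det J = 73.941362).
Solving J·Δ = −F gives Δ = (1.0242, -0.5509).
Then the next iterate is (x, y)₁ = (-0.4758, 2.4491).

(-0.4758, 2.4491)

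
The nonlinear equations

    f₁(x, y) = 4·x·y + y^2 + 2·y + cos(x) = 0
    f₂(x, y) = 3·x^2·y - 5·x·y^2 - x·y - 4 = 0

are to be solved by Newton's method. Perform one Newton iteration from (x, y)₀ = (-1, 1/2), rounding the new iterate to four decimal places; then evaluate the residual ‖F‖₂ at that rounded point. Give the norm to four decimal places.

0.1363

At (-1, 1/2): F = (-0.209698, -0.7500).
Jacobian J = [[4·y - sin(x), 4·x + 2·y + 2], [6·x·y - 5·y^2 - y, 3·x^2 - 10·x·y - x]].
At the point, J = [[2.841471, -1.0000], [-4.7500, 9.0000]] (det J = 20.823239).
Solving J·Δ = −F gives Δ = (0.1267, 0.1502).
Then the next iterate is (x, y)₁ = (-0.8733, 0.6502).
Re-evaluating at (-0.8733, 0.6502): F = (0.094182, -0.098568), so ‖F‖₂ = 0.1363.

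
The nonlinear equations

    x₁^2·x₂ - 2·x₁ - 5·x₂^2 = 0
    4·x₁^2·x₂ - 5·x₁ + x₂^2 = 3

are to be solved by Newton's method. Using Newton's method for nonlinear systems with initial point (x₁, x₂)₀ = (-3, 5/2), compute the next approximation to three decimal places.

(-2.068, 1.338)

At (-3, 5/2): F = (-2.750, 108.250).
Jacobian J = [[2·x₁·x₂ - 2, x₁^2 - 10·x₂], [8·x₁·x₂ - 5, 4·x₁^2 + 2·x₂]].
At the point, J = [[-17.000, -16.000], [-65.000, 41.000]] (det J = -1737.000).
Solving J·Δ = −F gives Δ = (0.932, -1.162).
Then the next iterate is (x₁, x₂)₁ = (-2.068, 1.338).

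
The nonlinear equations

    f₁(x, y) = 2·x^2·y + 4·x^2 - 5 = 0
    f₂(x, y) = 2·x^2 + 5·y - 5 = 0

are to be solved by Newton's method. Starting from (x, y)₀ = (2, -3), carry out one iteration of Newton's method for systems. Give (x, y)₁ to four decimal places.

(2.2981, -1.0769)

At (2, -3): F = (-13.0000, -12.0000).
Jacobian J = [[4·x·y + 8·x, 2·x^2], [4·x, 5]].
At the point, J = [[-8.0000, 8.0000], [8.0000, 5.0000]] (det J = -104.0000).
Solving J·Δ = −F gives Δ = (0.2981, 1.9231).
Then the next iterate is (x, y)₁ = (2.2981, -1.0769).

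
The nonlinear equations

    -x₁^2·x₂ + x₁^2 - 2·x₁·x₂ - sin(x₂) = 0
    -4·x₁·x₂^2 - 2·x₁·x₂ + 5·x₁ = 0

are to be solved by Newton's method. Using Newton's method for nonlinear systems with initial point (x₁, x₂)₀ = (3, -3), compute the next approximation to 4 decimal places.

(1.4522, -2.4499)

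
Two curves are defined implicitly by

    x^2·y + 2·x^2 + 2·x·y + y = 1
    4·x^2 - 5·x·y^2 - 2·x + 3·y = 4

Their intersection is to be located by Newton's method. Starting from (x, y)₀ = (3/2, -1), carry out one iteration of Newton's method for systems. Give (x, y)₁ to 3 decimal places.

At (3/2, -1): F = (-2.750, -8.500).
Jacobian J = [[2·x·y + 4·x + 2·y, x^2 + 2·x + 1], [8·x - 5·y^2 - 2, -10·x·y + 3]].
At the point, J = [[1.000, 6.250], [5.000, 18.000]] (det J = -13.250).
Solving J·Δ = −F gives Δ = (0.274, 0.396).
Then the next iterate is (x, y)₁ = (1.774, -0.604).

(1.774, -0.604)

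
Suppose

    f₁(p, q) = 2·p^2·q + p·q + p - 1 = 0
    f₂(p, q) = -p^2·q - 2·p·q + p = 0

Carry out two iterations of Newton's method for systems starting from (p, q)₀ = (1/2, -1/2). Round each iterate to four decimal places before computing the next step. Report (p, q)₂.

(0.5494, 0.3976)

At (1/2, -1/2): F = (-1.0000, 1.1250).
Jacobian J = [[4·p·q + q + 1, 2·p^2 + p], [-2·p·q - 2·q + 1, -p^2 - 2·p]].
At the point, J = [[-0.5000, 1.0000], [2.5000, -1.2500]] (det J = -1.8750).
Solving J·Δ = −F gives Δ = (0.0667, 1.0333).
Then the next iterate is (p, q)₁ = (0.5667, 0.5333).
Round to (0.5667, 0.5333) and repeat: F = (0.211459, -0.209011), J = [[2.742184, 1.208998], [-0.671042, -1.454549]].
Δ = (-0.0173, -0.1357), so (p, q)₂ = (0.5494, 0.3976).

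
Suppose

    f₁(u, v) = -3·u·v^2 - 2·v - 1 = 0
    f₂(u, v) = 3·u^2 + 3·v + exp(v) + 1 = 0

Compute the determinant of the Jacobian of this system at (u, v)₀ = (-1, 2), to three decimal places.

J = [[-3·v^2, -6·u·v - 2], [6·u, exp(v) + 3]].
At the point, J = [[-12.000, 10.000], [-6.000, 10.38906]].
det J = -64.669.

-64.669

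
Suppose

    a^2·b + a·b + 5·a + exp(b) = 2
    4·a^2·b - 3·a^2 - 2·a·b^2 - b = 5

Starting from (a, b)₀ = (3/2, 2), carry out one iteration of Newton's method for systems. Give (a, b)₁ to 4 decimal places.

(1.5367, 0.1267)

At (3/2, 2): F = (20.389056, -7.7500).
Jacobian J = [[2·a·b + b + 5, a^2 + a + exp(b)], [8·a·b - 6·a - 2·b^2, 4·a^2 - 4·a·b - 1]].
At the point, J = [[13.0000, 11.139056], [7.0000, -4.0000]] (det J = -129.973393).
Solving J·Δ = −F gives Δ = (0.0367, -1.8733).
Then the next iterate is (a, b)₁ = (1.5367, 0.1267).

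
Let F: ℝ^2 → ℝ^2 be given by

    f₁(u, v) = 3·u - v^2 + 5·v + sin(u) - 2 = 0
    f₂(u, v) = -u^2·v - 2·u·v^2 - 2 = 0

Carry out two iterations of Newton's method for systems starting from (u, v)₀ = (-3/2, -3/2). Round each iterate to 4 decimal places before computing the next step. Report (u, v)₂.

(-1.1662, -0.2488)

At (-3/2, -3/2): F = (-17.247495, 8.1250).
Jacobian J = [[cos(u) + 3, -2·v + 5], [-2·u·v - 2·v^2, -u^2 - 4·u·v]].
At the point, J = [[3.070737, 8.0000], [-9.0000, -11.2500]] (det J = 37.454206).
Solving J·Δ = −F gives Δ = (-3.4451, 3.4783).
Then the next iterate is (u, v)₁ = (-4.9451, 1.9783).
Round to (-4.9451, 1.9783) and repeat: F = (-9.884426, -11.670388), J = [[3.230616, 1.0434], [11.738441, 14.677551]].
Δ = (3.7789, -2.2271), so (u, v)₂ = (-1.1662, -0.2488).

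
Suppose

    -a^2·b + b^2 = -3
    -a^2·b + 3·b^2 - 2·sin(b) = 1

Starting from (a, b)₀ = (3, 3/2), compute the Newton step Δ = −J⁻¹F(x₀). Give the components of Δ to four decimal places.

(-1.0868, 0.2552)

At (3, 3/2): F = (-8.2500, -9.744990).
Jacobian J = [[-2·a·b, -a^2 + 2·b], [-2·a·b, -a^2 + 6·b - 2·cos(b)]].
At the point, J = [[-9.0000, -6.0000], [-9.0000, -0.141474]] (det J = -52.726730).
Solving J·Δ = −F gives Δ = (-1.0868, 0.2552).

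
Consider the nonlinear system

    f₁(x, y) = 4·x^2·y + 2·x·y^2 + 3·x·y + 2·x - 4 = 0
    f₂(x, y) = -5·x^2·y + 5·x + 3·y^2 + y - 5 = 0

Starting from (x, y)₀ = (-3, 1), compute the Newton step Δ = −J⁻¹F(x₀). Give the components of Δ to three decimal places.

(-4.107, -5.388)

At (-3, 1): F = (11.000, -61.000).
Jacobian J = [[8·x·y + 2·y^2 + 3·y + 2, 4·x^2 + 4·x·y + 3·x], [-10·x·y + 5, -5·x^2 + 6·y + 1]].
At the point, J = [[-17.000, 15.000], [35.000, -38.000]] (det J = 121.000).
Solving J·Δ = −F gives Δ = (-4.107, -5.388).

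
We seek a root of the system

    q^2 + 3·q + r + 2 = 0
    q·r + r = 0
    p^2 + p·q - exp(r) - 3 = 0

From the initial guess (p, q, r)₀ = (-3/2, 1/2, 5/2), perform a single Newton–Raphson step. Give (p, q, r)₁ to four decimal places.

(-6.8789, -1.1071, 2.6786)

At (-3/2, 1/2, 5/2): F = (6.2500, 3.7500, -13.682494).
Jacobian J = [[0, 2·q + 3, 1], [0, r, q + 1], [2·p + q, p, -exp(r)]].
At the point, J = [[0.0000, 4.0000, 1.0000], [0.0000, 2.5000, 1.5000], [-2.5000, -1.5000, -12.182494]] (det J = -8.7500).
Solving J·Δ = −F gives Δ = (-5.3789, -1.6071, 0.1786).
Then the next iterate is (p, q, r)₁ = (-6.8789, -1.1071, 2.6786).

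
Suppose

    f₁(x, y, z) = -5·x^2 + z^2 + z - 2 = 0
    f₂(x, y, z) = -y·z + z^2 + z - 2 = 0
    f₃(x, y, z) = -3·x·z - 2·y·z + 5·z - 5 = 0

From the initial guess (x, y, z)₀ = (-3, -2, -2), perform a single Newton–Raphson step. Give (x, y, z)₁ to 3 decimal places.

(-1.383, 0.583, -0.835)

At (-3, -2, -2): F = (-45.000, -4.000, -41.000).
Jacobian J = [[-10·x, 0, 2·z + 1], [0, -z, -y + 2·z + 1], [-3·z, -2·z, -3·x - 2·y + 5]].
At the point, J = [[30.000, 0.000, -3.000], [0.000, 2.000, -1.000], [6.000, 4.000, 18.000]] (det J = 1236.000).
Solving J·Δ = −F gives Δ = (1.617, 2.583, 1.165).
Then the next iterate is (x, y, z)₁ = (-1.383, 0.583, -0.835).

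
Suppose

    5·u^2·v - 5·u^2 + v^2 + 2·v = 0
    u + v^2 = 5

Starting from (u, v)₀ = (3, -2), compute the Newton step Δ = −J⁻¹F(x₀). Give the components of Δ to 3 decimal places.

(-1.432, 0.142)

At (3, -2): F = (-135.000, 2.000).
Jacobian J = [[10·u·v - 10·u, 5·u^2 + 2·v + 2], [1, 2·v]].
At the point, J = [[-90.000, 43.000], [1.000, -4.000]] (det J = 317.000).
Solving J·Δ = −F gives Δ = (-1.432, 0.142).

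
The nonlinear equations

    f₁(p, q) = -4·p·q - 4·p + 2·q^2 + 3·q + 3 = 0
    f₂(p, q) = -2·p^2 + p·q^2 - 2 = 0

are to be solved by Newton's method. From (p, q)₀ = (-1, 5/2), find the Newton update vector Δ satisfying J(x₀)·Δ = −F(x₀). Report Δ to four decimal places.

(-0.1031, -2.2614)

At (-1, 5/2): F = (37.0000, -10.2500).
Jacobian J = [[-4·q - 4, -4·p + 4·q + 3], [-4·p + q^2, 2·p·q]].
At the point, J = [[-14.0000, 17.0000], [10.2500, -5.0000]] (det J = -104.2500).
Solving J·Δ = −F gives Δ = (-0.1031, -2.2614).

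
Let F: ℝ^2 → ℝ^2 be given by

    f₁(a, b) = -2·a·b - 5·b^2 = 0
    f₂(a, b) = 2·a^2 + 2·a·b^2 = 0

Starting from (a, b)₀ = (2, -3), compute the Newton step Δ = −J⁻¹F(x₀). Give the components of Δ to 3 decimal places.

(-0.429, 1.368)

At (2, -3): F = (-33.000, 44.000).
Jacobian J = [[-2·b, -2·a - 10·b], [4·a + 2·b^2, 4·a·b]].
At the point, J = [[6.000, 26.000], [26.000, -24.000]] (det J = -820.000).
Solving J·Δ = −F gives Δ = (-0.429, 1.368).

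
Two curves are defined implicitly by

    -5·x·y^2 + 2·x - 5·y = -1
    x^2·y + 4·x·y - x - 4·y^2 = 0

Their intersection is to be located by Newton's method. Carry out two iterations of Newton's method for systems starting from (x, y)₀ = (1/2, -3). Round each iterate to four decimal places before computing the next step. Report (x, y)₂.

(3.5441, 1.2168)

At (1/2, -3): F = (-5.5000, -43.2500).
Jacobian J = [[-5·y^2 + 2, -10·x·y - 5], [2·x·y + 4·y - 1, x^2 + 4·x - 8·y]].
At the point, J = [[-43.0000, 10.0000], [-16.0000, 26.2500]] (det J = -968.7500).
Solving J·Δ = −F gives Δ = (0.2974, 1.8289).
Then the next iterate is (x, y)₁ = (0.7974, -1.1711).
Round to (0.7974, -1.1711) and repeat: F = (2.982228, -10.763282), J = [[-4.857376, 4.338351], [-7.552070, 13.194247]].
Δ = (2.7467, 2.3879), so (x, y)₂ = (3.5441, 1.2168).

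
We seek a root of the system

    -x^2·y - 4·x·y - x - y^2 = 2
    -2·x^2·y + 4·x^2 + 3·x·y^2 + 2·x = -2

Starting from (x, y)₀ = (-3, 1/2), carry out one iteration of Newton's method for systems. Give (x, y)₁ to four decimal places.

At (-3, 1/2): F = (2.2500, 20.7500).
Jacobian J = [[-2·x·y - 4·y - 1, -x^2 - 4·x - 2·y], [-4·x·y + 8·x + 3·y^2 + 2, -2·x^2 + 6·x·y]].
At the point, J = [[0.0000, 2.0000], [-15.2500, -27.0000]] (det J = 30.5000).
Solving J·Δ = −F gives Δ = (3.3525, -1.1250).
Then the next iterate is (x, y)₁ = (0.3525, -0.6250).

(0.3525, -0.6250)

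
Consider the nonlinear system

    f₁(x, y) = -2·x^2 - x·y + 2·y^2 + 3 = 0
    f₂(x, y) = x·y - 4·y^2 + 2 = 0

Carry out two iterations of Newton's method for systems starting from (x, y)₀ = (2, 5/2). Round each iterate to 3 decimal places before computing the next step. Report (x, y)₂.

At (2, 5/2): F = (2.500, -18.000).
Jacobian J = [[-4·x - y, -x + 4·y], [y, x - 8·y]].
At the point, J = [[-10.500, 8.000], [2.500, -18.000]] (det J = 169.000).
Solving J·Δ = −F gives Δ = (-0.586, -1.081).
Then the next iterate is (x, y)₁ = (1.414, 1.419).
Round to (1.414, 1.419) and repeat: F = (1.02186, -4.04778), J = [[-7.075, 4.262], [1.419, -9.938]].
Δ = (-0.110, -0.423), so (x, y)₂ = (1.304, 0.996).

(1.304, 0.996)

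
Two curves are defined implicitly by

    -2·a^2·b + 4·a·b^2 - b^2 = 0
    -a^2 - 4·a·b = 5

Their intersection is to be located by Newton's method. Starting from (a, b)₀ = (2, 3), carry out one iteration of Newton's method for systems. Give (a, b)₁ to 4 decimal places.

(0.1920, 2.4911)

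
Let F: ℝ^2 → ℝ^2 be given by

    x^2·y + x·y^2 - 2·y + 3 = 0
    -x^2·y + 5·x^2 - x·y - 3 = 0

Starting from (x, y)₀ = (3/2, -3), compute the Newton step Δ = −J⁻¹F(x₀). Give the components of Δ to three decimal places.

(-0.472, 1.800)

At (3/2, -3): F = (15.750, 19.500).
Jacobian J = [[2·x·y + y^2, x^2 + 2·x·y - 2], [-2·x·y + 10·x - y, -x^2 - x]].
At the point, J = [[0.000, -8.750], [27.000, -3.750]] (det J = 236.250).
Solving J·Δ = −F gives Δ = (-0.472, 1.800).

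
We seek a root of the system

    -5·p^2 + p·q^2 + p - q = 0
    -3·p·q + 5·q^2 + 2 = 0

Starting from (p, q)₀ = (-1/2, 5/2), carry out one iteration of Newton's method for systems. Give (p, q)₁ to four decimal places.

(-0.2790, 1.1663)

At (-1/2, 5/2): F = (-7.3750, 37.0000).
Jacobian J = [[-10·p + q^2 + 1, 2·p·q - 1], [-3·q, -3·p + 10·q]].
At the point, J = [[12.2500, -3.5000], [-7.5000, 26.5000]] (det J = 298.3750).
Solving J·Δ = −F gives Δ = (0.2210, -1.3337).
Then the next iterate is (p, q)₁ = (-0.2790, 1.1663).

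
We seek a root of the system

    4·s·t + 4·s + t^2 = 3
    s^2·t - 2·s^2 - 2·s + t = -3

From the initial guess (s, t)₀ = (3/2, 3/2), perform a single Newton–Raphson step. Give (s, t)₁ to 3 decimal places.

(0.829, 0.662)

At (3/2, 3/2): F = (14.250, 0.375).
Jacobian J = [[4·t + 4, 4·s + 2·t], [2·s·t - 4·s - 2, s^2 + 1]].
At the point, J = [[10.000, 9.000], [-3.500, 3.250]] (det J = 64.000).
Solving J·Δ = −F gives Δ = (-0.671, -0.838).
Then the next iterate is (s, t)₁ = (0.829, 0.662).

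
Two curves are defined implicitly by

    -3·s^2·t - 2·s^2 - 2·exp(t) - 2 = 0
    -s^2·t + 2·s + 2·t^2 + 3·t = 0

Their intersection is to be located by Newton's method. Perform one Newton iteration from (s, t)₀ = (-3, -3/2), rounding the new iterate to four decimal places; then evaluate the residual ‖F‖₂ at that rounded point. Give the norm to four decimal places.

161.9591

At (-3, -3/2): F = (20.053740, 7.5000).
Jacobian J = [[-6·s·t - 4·s, -3·s^2 - 2·exp(t)], [-2·s·t + 2, -s^2 + 4·t + 3]].
At the point, J = [[-15.0000, -27.446260], [-7.0000, -12.0000]] (det J = -12.123822).
Solving J·Δ = −F gives Δ = (-2.8702, 2.2993).
Then the next iterate is (s, t)₁ = (-5.8702, 0.7993).
Re-evaluating at (-5.8702, 0.7993): F = (-157.996294, -35.608016), so ‖F‖₂ = 161.9591.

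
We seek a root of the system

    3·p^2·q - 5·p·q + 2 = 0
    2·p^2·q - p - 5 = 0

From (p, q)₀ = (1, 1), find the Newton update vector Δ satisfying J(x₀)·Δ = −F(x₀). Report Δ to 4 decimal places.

(1.0000, 0.5000)

At (1, 1): F = (0.0000, -4.0000).
Jacobian J = [[6·p·q - 5·q, 3·p^2 - 5·p], [4·p·q - 1, 2·p^2]].
At the point, J = [[1.0000, -2.0000], [3.0000, 2.0000]] (det J = 8.0000).
Solving J·Δ = −F gives Δ = (1.0000, 0.5000).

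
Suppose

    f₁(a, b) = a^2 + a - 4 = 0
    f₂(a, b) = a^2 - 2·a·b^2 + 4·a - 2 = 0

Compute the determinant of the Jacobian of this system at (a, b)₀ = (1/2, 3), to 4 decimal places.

J = [[2·a + 1, 0], [2·a - 2·b^2 + 4, -4·a·b]].
At the point, J = [[2.0000, 0.0000], [-13.0000, -6.0000]].
det J = -12.0000.

-12.0000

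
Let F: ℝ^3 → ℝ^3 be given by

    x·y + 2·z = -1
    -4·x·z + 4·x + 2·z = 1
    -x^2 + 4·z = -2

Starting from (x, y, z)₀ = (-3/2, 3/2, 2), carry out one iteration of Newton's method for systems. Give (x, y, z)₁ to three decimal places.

(-2.150, 0.750, 0.550)

At (-3/2, 3/2, 2): F = (2.750, 9.000, 7.750).
Jacobian J = [[y, x, 2], [-4·z + 4, 0, -4·x + 2], [-2·x, 0, 4]].
At the point, J = [[1.500, -1.500, 2.000], [-4.000, 0.000, 8.000], [3.000, 0.000, 4.000]] (det J = -60.000).
Solving J·Δ = −F gives Δ = (-0.650, -0.750, -1.450).
Then the next iterate is (x, y, z)₁ = (-2.150, 0.750, 0.550).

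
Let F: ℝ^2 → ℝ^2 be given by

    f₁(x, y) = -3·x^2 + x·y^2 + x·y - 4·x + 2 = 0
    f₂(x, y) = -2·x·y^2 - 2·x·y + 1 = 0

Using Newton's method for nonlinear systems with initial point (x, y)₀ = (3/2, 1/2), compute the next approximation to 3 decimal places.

(0.712, 0.489)

At (3/2, 1/2): F = (-9.625, -1.250).
Jacobian J = [[-6·x + y^2 + y - 4, 2·x·y + x], [-2·y^2 - 2·y, -4·x·y - 2·x]].
At the point, J = [[-12.250, 3.000], [-1.500, -6.000]] (det J = 78.000).
Solving J·Δ = −F gives Δ = (-0.788, -0.011).
Then the next iterate is (x, y)₁ = (0.712, 0.489).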